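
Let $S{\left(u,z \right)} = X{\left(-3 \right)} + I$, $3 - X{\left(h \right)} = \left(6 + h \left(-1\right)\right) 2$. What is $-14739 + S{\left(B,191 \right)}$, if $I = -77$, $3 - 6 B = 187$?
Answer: $-14831$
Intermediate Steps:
$B = - \frac{92}{3}$ ($B = \frac{1}{2} - \frac{187}{6} = - \frac{92}{3} \approx -30.667$)
$X{\left(h \right)} = -9 + 2 h$ ($X{\left(h \right)} = 3 - \left(6 + h \left(-1\right)\right) 2 = 3 - \left(6 - h\right) 2 = 3 - \left(12 - 2 h\right) = 3 + \left(-12 + 2 h\right) = -9 + 2 h$)
$S{\left(u,z \right)} = -92$ ($S{\left(u,z \right)} = \left(-9 + 2 \left(-3\right)\right) - 77 = \left(-9 - 6\right) - 77 = -15 - 77 = -92$)
$-14739 + S{\left(B,191 \right)} = -14739 - 92 = -14831$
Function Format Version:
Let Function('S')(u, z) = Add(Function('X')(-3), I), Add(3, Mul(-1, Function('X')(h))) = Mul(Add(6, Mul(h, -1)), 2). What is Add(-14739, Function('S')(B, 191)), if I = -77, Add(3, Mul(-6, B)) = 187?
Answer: -14831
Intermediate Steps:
B = Rational(-92, 3) (B = Add(Rational(1, 2), Mul(Rational(-1, 6), 187)) = Add(Rational(1, 2), Rational(-187, 6)) = Rational(-92, 3) ≈ -30.667)
Function('X')(h) = Add(-9, Mul(2, h)) (Function('X')(h) = Add(3, Mul(-1, Mul(Add(6, Mul(h, -1)), 2))) = Add(3, Mul(-1, Mul(Add(6, Mul(-1, h)), 2))) = Add(3, Mul(-1, Add(12, Mul(-2, h)))) = Add(3, Add(-12, Mul(2, h))) = Add(-9, Mul(2, h)))
Function('S')(u, z) = -92 (Function('S')(u, z) = Add(Add(-9, Mul(2, -3)), -77) = Add(Add(-9, -6), -77) = Add(-15, -77) = -92)
Add(-14739, Function('S')(B, 191)) = Add(-14739, -92) = -14831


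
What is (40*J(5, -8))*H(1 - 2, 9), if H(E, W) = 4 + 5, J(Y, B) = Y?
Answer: 1800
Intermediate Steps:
H(E, W) = 9
(40*J(5, -8))*H(1 - 2, 9) = (40*5)*9 = 200*9 = 1800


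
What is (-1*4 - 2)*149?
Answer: -894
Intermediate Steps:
(-1*4 - 2)*149 = (-4 - 2)*149 = -6*149 = -894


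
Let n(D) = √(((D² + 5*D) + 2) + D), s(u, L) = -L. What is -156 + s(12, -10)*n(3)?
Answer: -156 + 10*√29 ≈ -102.15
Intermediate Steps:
n(D) = √(2 + D² + 6*D) (n(D) = √((2 + D² + 5*D) + D) = √(2 + D² + 6*D))
-156 + s(12, -10)*n(3) = -156 + (-1*(-10))*√(2 + 3² + 6*3) = -156 + 10*√(2 + 9 + 18) = -156 + 10*√29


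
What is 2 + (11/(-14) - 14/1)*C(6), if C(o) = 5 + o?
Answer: -2249/14 ≈ -160.64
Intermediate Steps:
2 + (11/(-14) - 14/1)*C(6) = 2 + (11/(-14) - 14/1)*(5 + 6) = 2 + (11*(-1/14) - 14*1)*11 = 2 + (-11/14 - 14)*11 = 2 - 207/14*11 = 2 - 2277/14 = -2249/14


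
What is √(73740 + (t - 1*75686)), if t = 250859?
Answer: 9*√3073 ≈ 498.91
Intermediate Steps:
√(73740 + (t - 1*75686)) = √(73740 + (250859 - 1*75686)) = √(73740 + (250859 - 75686)) = √(73740 + 175173) = √248913 = 9*√3073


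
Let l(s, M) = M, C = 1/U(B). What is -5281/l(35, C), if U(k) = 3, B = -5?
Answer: -15843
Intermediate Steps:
C = 1/3 ≈ 0.33333
-5281/l(35, C) = -5281/1/3 = -5281*3 = -15843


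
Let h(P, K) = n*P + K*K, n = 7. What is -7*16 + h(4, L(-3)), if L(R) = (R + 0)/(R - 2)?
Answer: -2091/25 ≈ -83.640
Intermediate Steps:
L(R) = R/(-2 + R)
h(P, K) = K² + 7*P (h(P, K) = 7*P + K*K = 7*P + K² = K² + 7*P)
-7*16 + h(4, L(-3)) = -7*16 + ((-3/(-2 - 3))² + 7*4) = -112 + ((-3/(-5))² + 28) = -112 + ((-3*(-⅕))² + 28) = -112 + ((⅗)² + 28) = -112 + (9/25 + 28) = -112 + 709/25 = -2091/25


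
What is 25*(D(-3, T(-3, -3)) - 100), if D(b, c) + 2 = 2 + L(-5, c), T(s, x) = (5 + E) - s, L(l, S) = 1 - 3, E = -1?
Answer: -2550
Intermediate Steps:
L(l, S) = -2
T(s, x) = 4 - s (T(s, x) = (5 - 1) - s = 4 - s)
D(b, c) = -2 (D(b, c) = -2 + (2 - 2) = -2 + 0 = -2)
25*(D(-3, T(-3, -3)) - 100) = 25*(-2 - 100) = 25*(-102) = -2550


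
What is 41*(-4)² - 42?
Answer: 614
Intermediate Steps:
41*(-4)² - 42 = 41*16 - 42 = 656 - 42 = 614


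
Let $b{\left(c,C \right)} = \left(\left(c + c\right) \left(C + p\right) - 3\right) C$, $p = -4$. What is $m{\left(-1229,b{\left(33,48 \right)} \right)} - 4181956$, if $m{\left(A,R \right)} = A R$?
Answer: $-175317748$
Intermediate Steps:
$b{\left(c,C \right)} = C \left(-3 + 2 c \left(-4 + C\right)\right)$ ($b{\left(c,C \right)} = \left(\left(c + c\right) \left(C - 4\right) - 3\right) C = \left(2 c \left(-4 + C\right) - 3\right) C = \left(-3 + 2 c \left(-4 + C\right)\right) C = C \left(-3 + 2 c \left(-4 + C\right)\right)$)
$m{\left(-1229,b{\left(33,48 \right)} \right)} - 4181956 = - 1229 \cdot 48 \left(-3 - 264 + 2 \cdot 48 \cdot 33\right) - 4181956 = - 1229 \cdot 48 \left(-3 - 264 + 3168\right) - 4181956 = - 1229 \cdot 48 \cdot 2901 - 4181956 = \left(-1229\right) 139248 - 4181956 = -171135792 - 4181956 = -175317748$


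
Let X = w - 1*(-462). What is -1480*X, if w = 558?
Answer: -1509600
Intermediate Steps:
X = 1020 (X = 558 - 1*(-462) = 558 + 462 = 1020)
-1480*X = -1480*1020 = -1509600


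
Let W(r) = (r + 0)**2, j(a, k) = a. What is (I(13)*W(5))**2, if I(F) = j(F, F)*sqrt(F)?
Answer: 1373125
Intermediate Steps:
W(r) = r**2
I(F) = F**(3/2) (I(F) = F*sqrt(F) = F**(3/2))
(I(13)*W(5))**2 = (13**(3/2)*5**2)**2 = ((13*sqrt(13))*25)**2 = (325*sqrt(13))**2 = 1373125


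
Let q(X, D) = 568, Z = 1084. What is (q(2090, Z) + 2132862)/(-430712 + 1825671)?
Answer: 2133430/1394959 ≈ 1.5294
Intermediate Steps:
(q(2090, Z) + 2132862)/(-430712 + 1825671) = (568 + 2132862)/(-430712 + 1825671) = 2133430/1394959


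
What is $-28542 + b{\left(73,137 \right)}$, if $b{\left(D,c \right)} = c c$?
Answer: $-9773$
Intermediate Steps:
$b{\left(D,c \right)} = c^{2}$
$-28542 + b{\left(73,137 \right)} = -28542 + 137^{2} = -28542 + 18769 = -9773$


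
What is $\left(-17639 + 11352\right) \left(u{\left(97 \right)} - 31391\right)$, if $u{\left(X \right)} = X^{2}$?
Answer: $138200834$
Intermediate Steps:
$\left(-17639 + 11352\right) \left(u{\left(97 \right)} - 31391\right) = \left(-17639 + 11352\right) \left(97^{2} - 31391\right) = - 6287 \left(9409 - 31391\right) = \left(-6287\right) \left(-21982\right) = 138200834$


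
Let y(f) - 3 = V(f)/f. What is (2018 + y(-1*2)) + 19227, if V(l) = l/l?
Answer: 42495/2 ≈ 21248.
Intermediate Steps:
V(l) = 1
y(f) = 3 + 1/f
(2018 + y(-1*2)) + 19227 = (2018 + (3 + 1/(-1*2))) + 19227 = (2018 + (3 + 1/(-2))) + 19227 = (2018 + (3 - 1/2)) + 19227 = (2018 + 5/2) + 19227 = 4041/2 + 19227 = 42495/2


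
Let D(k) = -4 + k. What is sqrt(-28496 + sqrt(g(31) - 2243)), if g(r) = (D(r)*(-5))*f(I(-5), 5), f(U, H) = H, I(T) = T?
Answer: sqrt(-28496 + I*sqrt(2918)) ≈ 0.16 + 168.81*I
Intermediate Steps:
g(r) = 100 - 25*r (g(r) = ((-4 + r)*(-5))*5 = (20 - 5*r)*5 = 100 - 25*r)
sqrt(-28496 + sqrt(g(31) - 2243)) = sqrt(-28496 + sqrt((100 - 25*31) - 2243)) = sqrt(-28496 + sqrt((100 - 775) - 2243)) = sqrt(-28496 + sqrt(-675 - 2243)) = sqrt(-28496 + sqrt(-2918)) = sqrt(-28496 + I*sqrt(2918))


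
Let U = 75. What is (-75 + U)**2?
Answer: 0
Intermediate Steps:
(-75 + U)**2 = (-75 + 75)**2 = 0**2 = 0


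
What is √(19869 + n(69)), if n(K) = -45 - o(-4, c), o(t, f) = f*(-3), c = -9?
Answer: √19797 ≈ 140.70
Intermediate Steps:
o(t, f) = -3*f
n(K) = -72 (n(K) = -45 - (-3)*(-9) = -45 - 1*27 = -45 - 27 = -72)
√(19869 + n(69)) = √(19869 - 72) = √19797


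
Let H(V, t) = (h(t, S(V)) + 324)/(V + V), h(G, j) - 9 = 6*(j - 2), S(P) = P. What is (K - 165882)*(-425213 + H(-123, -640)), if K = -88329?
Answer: 8863658063997/82 ≈ 1.0809e+11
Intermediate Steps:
h(G, j) = -3 + 6*j (h(G, j) = 9 + 6*(j - 2) = 9 + 6*(-2 + j) = 9 + (-12 + 6*j) = -3 + 6*j)
H(V, t) = (321 + 6*V)/(2*V) (H(V, t) = ((-3 + 6*V) + 324)/(V + V) = (321 + 6*V)/((2*V)) = (321 + 6*V)*(1/(2*V)) = (321 + 6*V)/(2*V))
(K - 165882)*(-425213 + H(-123, -640)) = (-88329 - 165882)*(-425213 + (3 + (321/2)/(-123))) = -254211*(-425213 + (3 + (321/2)*(-1/123))) = -254211*(-425213 + (3 - 107/82)) = -254211*(-425213 + 139/82) = -254211*(-34867327/82) = 8863658063997/82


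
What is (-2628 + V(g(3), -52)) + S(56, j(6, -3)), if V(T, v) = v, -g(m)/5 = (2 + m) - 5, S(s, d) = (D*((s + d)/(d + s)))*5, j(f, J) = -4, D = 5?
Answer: -2655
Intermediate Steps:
S(s, d) = 25 (S(s, d) = (5*((s + d)/(d + s)))*5 = (5*((d + s)/(d + s)))*5 = (5*1)*5 = 5*5 = 25)
g(m) = 15 - 5*m (g(m) = -5*((2 + m) - 5) = -5*(-3 + m) = 15 - 5*m)
(-2628 + V(g(3), -52)) + S(56, j(6, -3)) = (-2628 - 52) + 25 = -2680 + 25 = -2655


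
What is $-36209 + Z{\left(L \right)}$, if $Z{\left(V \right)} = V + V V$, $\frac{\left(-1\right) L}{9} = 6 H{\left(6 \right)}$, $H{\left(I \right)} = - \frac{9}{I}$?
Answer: $-29567$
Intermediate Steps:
$L = 81$ ($L = - 9 \cdot 6 \left(- \frac{9}{6}\right) = - 9 \cdot 6 \left(\left(-9\right) \frac{1}{6}\right) = - 9 \cdot 6 \left(- \frac{3}{2}\right) = \left(-9\right) \left(-9\right) = 81$)
$Z{\left(V \right)} = V + V^{2}$
$-36209 + Z{\left(L \right)} = -36209 + 81 \left(1 + 81\right) = -36209 + 81 \cdot 82 = -36209 + 6642 = -29567$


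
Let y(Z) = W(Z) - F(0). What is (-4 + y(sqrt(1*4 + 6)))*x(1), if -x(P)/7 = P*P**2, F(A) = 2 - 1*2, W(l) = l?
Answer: 28 - 7*sqrt(10) ≈ 5.8641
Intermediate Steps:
F(A) = 0 (F(A) = 2 - 2 = 0)
x(P) = -7*P**3 (x(P) = -7*P*P**2 = -7*P**3)
y(Z) = Z (y(Z) = Z - 1*0 = Z + 0 = Z)
(-4 + y(sqrt(1*4 + 6)))*x(1) = (-4 + sqrt(1*4 + 6))*(-7*1**3) = (-4 + sqrt(4 + 6))*(-7*1) = (-4 + sqrt(10))*(-7) = 28 - 7*sqrt(10)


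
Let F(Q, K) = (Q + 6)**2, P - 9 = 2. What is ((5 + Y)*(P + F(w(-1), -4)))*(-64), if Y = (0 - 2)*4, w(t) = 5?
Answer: 25344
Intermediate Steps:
P = 11 (P = 9 + 2 = 11)
F(Q, K) = (6 + Q)**2
Y = -8 (Y = -2*4 = -8)
((5 + Y)*(P + F(w(-1), -4)))*(-64) = ((5 - 8)*(11 + (6 + 5)**2))*(-64) = -3*(11 + 11**2)*(-64) = -3*(11 + 121)*(-64) = -3*132*(-64) = -396*(-64) = 25344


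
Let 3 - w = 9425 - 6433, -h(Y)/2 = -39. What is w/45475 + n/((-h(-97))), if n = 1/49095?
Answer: -2289230393/34828483950 ≈ -0.065729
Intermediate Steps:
h(Y) = 78 (h(Y) = -2*(-39) = 78)
w = -2989 (w = 3 - (9425 - 6433) = 3 - 1*2992 = 3 - 2992 = -2989)
n = 1/49095 ≈ 2.0369e-5
w/45475 + n/((-h(-97))) = -2989/45475 + 1/(49095*((-1*78))) = -2989*1/45475 + (1/49095)/(-78) = -2989/45475 + (1/49095)*(-1/78) = -2989/45475 - 1/3829410 = -2289230393/34828483950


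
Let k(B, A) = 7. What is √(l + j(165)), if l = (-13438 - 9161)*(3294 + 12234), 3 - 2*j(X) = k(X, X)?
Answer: I*√350917274 ≈ 18733.0*I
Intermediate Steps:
j(X) = -2 (j(X) = 3/2 - ½*7 = 3/2 - 7/2 = -2)
l = -350917272 (l = -22599*15528 = -350917272)
√(l + j(165)) = √(-350917272 - 2) = √(-350917274) = I*√350917274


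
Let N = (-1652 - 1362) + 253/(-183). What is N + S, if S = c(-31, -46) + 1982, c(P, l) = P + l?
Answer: -203200/183 ≈ -1110.4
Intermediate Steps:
N = -551815/183 (N = -3014 + 253*(-1/183) = -3014 - 253/183 = -551815/183 ≈ -3015.4)
S = 1905 (S = (-31 - 46) + 1982 = -77 + 1982 = 1905)
N + S = -551815/183 + 1905 = -203200/183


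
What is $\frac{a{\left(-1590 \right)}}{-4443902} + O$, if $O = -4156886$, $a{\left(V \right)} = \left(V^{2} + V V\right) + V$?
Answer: $- \frac{543317619523}{130703} \approx -4.1569 \cdot 10^{6}$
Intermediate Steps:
$a{\left(V \right)} = V + 2 V^{2}$ ($a{\left(V \right)} = \left(V^{2} + V^{2}\right) + V = 2 V^{2} + V = V + 2 V^{2}$)
$\frac{a{\left(-1590 \right)}}{-4443902} + O = \frac{\left(-1590\right) \left(1 + 2 \left(-1590\right)\right)}{-4443902} - 4156886 = - 1590 \left(1 - 3180\right) \left(- \frac{1}{4443902}\right) - 4156886 = \left(-1590\right) \left(-3179\right) \left(- \frac{1}{4443902}\right) - 4156886 = 5054610 \left(- \frac{1}{4443902}\right) - 4156886 = - \frac{148665}{130703} - 4156886 = - \frac{543317619523}{130703}$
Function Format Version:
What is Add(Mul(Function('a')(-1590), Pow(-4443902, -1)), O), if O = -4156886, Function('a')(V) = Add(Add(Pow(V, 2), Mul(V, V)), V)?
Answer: Rational(-543317619523, 130703) ≈ -4.1569e+6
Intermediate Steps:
Function('a')(V) = Add(V, Mul(2, Pow(V, 2))) (Function('a')(V) = Add(Add(Pow(V, 2), Pow(V, 2)), V) = Add(Mul(2, Pow(V, 2)), V) = Add(V, Mul(2, Pow(V, 2))))
Add(Mul(Function('a')(-1590), Pow(-4443902, -1)), O) = Add(Mul(Mul(-1590, Add(1, Mul(2, -1590))), Pow(-4443902, -1)), -4156886) = Add(Mul(Mul(-1590, Add(1, -3180)), Rational(-1, 4443902)), -4156886) = Add(Mul(Mul(-1590, -3179), Rational(-1, 4443902)), -4156886) = Add(Mul(5054610, Rational(-1, 4443902)), -4156886) = Add(Rational(-148665, 130703), -4156886) = Rational(-543317619523, 130703)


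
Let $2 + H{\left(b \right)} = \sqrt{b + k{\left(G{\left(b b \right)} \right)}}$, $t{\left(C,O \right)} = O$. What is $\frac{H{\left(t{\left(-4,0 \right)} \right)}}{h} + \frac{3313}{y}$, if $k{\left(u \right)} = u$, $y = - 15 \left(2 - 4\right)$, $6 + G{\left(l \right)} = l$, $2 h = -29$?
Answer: $\frac{96197}{870} - \frac{2 i \sqrt{6}}{29} \approx 110.57 - 0.16893 i$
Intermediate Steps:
$h = - \frac{29}{2}$ ($h = \frac{1}{2} \left(-29\right) = - \frac{29}{2} \approx -14.5$)
$G{\left(l \right)} = -6 + l$
$y = 30$ ($y = \left(-15\right) \left(-2\right) = 30$)
$H{\left(b \right)} = -2 + \sqrt{-6 + b + b^{2}}$ ($H{\left(b \right)} = -2 + \sqrt{b + \left(-6 + b b\right)} = -2 + \sqrt{b + \left(-6 + b^{2}\right)} = -2 + \sqrt{-6 + b + b^{2}}$)
$\frac{H{\left(t{\left(-4,0 \right)} \right)}}{h} + \frac{3313}{y} = \frac{-2 + \sqrt{-6 + 0 + 0^{2}}}{- \frac{29}{2}} + \frac{3313}{30} = \left(-2 + \sqrt{-6 + 0 + 0}\right) \left(- \frac{2}{29}\right) + 3313 \cdot \frac{1}{30} = \left(-2 + \sqrt{-6}\right) \left(- \frac{2}{29}\right) + \frac{3313}{30} = \left(-2 + i \sqrt{6}\right) \left(- \frac{2}{29}\right) + \frac{3313}{30} = \left(\frac{4}{29} - \frac{2 i \sqrt{6}}{29}\right) + \frac{3313}{30} = \frac{96197}{870} - \frac{2 i \sqrt{6}}{29}$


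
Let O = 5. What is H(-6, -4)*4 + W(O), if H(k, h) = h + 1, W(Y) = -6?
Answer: -18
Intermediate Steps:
H(k, h) = 1 + h
H(-6, -4)*4 + W(O) = (1 - 4)*4 - 6 = -3*4 - 6 = -12 - 6 = -18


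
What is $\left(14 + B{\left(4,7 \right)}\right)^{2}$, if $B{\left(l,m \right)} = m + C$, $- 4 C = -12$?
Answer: $576$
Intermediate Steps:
$C = 3$ ($C = \left(- \frac{1}{4}\right) \left(-12\right) = 3$)
$B{\left(l,m \right)} = 3 + m$ ($B{\left(l,m \right)} = m + 3 = 3 + m$)
$\left(14 + B{\left(4,7 \right)}\right)^{2} = \left(14 + \left(3 + 7\right)\right)^{2} = \left(14 + 10\right)^{2} = 24^{2} = 576$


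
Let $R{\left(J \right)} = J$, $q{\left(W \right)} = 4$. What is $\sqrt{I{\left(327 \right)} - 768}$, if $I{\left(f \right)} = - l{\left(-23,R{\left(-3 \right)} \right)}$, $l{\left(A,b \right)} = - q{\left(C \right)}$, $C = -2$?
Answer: $2 i \sqrt{191} \approx 27.641 i$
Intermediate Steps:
$l{\left(A,b \right)} = -4$ ($l{\left(A,b \right)} = \left(-1\right) 4 = -4$)
$I{\left(f \right)} = 4$ ($I{\left(f \right)} = \left(-1\right) \left(-4\right) = 4$)
$\sqrt{I{\left(327 \right)} - 768} = \sqrt{4 - 768} = \sqrt{-764} = 2 i \sqrt{191}$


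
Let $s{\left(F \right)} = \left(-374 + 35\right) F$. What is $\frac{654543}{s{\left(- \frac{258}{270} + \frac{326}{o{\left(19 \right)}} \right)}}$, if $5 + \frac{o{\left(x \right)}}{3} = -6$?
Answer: $\frac{107999595}{606019} \approx 178.21$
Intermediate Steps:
$o{\left(x \right)} = -33$ ($o{\left(x \right)} = -15 + 3 \left(-6\right) = -15 - 18 = -33$)
$s{\left(F \right)} = - 339 F$
$\frac{654543}{s{\left(- \frac{258}{270} + \frac{326}{o{\left(19 \right)}} \right)}} = \frac{654543}{\left(-339\right) \left(- \frac{258}{270} + \frac{326}{-33}\right)} = \frac{654543}{\left(-339\right) \left(\left(-258\right) \frac{1}{270} + 326 \left(- \frac{1}{33}\right)\right)} = \frac{654543}{\left(-339\right) \left(- \frac{43}{45} - \frac{326}{33}\right)} = \frac{654543}{\left(-339\right) \left(- \frac{5363}{495}\right)} = \frac{654543}{\frac{606019}{165}} = 654543 \cdot \frac{165}{606019} = \frac{107999595}{606019}$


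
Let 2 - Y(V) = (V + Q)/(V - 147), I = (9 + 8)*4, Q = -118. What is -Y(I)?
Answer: -108/79 ≈ -1.3671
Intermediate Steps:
I = 68 (I = 17*4 = 68)
Y(V) = 2 - (-118 + V)/(-147 + V) (Y(V) = 2 - (V - 118)/(V - 147) = 2 - (-118 + V)/(-147 + V))
-Y(I) = -(-176 + 68)/(-147 + 68) = -(-108)/(-79) = -(-1)*(-108)/79 = -1*108/79 = -108/79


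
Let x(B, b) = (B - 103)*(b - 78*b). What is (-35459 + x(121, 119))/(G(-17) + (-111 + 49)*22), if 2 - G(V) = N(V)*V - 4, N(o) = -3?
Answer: 200393/1409 ≈ 142.22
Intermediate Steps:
x(B, b) = -77*b*(-103 + B) (x(B, b) = (-103 + B)*(-77*b) = -77*b*(-103 + B))
G(V) = 6 + 3*V (G(V) = 2 - (-3*V - 4) = 2 - (-4 - 3*V) = 2 + (4 + 3*V) = 6 + 3*V)
(-35459 + x(121, 119))/(G(-17) + (-111 + 49)*22) = (-35459 + 77*119*(103 - 1*121))/((6 + 3*(-17)) + (-111 + 49)*22) = (-35459 + 77*119*(103 - 121))/((6 - 51) - 62*22) = (-35459 + 77*119*(-18))/(-45 - 1364) = (-35459 - 164934)/(-1409) = -200393*(-1/1409) = 200393/1409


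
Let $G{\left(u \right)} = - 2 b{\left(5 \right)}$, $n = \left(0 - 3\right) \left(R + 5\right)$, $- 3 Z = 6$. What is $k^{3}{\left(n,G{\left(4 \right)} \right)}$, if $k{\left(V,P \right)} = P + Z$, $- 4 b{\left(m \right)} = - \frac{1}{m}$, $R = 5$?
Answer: $- \frac{9261}{1000} \approx -9.261$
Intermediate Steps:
$Z = -2$ ($Z = \left(- \frac{1}{3}\right) 6 = -2$)
$b{\left(m \right)} = \frac{1}{4 m}$ ($b{\left(m \right)} = - \frac{\left(-1\right) \frac{1}{m}}{4} = \frac{1}{4 m}$)
$n = -30$ ($n = \left(0 - 3\right) \left(5 + 5\right) = \left(-3\right) 10 = -30$)
$G{\left(u \right)} = - \frac{1}{10}$ ($G{\left(u \right)} = - 2 \frac{1}{4 \cdot 5} = - 2 \cdot \frac{1}{4} \cdot \frac{1}{5} = \left(-2\right) \frac{1}{20} = - \frac{1}{10}$)
$k{\left(V,P \right)} = -2 + P$ ($k{\left(V,P \right)} = P - 2 = -2 + P$)
$k^{3}{\left(n,G{\left(4 \right)} \right)} = \left(-2 - \frac{1}{10}\right)^{3} = \left(- \frac{21}{10}\right)^{3} = - \frac{9261}{1000}$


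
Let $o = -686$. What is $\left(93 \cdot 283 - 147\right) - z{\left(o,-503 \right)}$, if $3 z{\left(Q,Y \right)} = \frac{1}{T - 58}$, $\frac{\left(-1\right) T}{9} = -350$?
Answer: $\frac{242771471}{9276} \approx 26172.0$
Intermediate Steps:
$T = 3150$ ($T = \left(-9\right) \left(-350\right) = 3150$)
$z{\left(Q,Y \right)} = \frac{1}{9276}$ ($z{\left(Q,Y \right)} = \frac{1}{3 \left(3150 - 58\right)} = \frac{1}{3 \cdot 3092} = \frac{1}{3} \cdot \frac{1}{3092} = \frac{1}{9276}$)
$\left(93 \cdot 283 - 147\right) - z{\left(o,-503 \right)} = \left(93 \cdot 283 - 147\right) - \frac{1}{9276} = \left(26319 - 147\right) - \frac{1}{9276} = 26172 - \frac{1}{9276} = \frac{242771471}{9276}$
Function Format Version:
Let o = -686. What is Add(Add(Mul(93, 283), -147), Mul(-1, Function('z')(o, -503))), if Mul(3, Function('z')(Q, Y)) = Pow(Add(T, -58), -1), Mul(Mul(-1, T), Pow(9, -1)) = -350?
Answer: Rational(242771471, 9276) ≈ 26172.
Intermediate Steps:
T = 3150 (T = Mul(-9, -350) = 3150)
Function('z')(Q, Y) = Rational(1, 9276) (Function('z')(Q, Y) = Mul(Rational(1, 3), Pow(Add(3150, -58), -1)) = Mul(Rational(1, 3), Pow(3092, -1)) = Mul(Rational(1, 3), Rational(1, 3092)) = Rational(1, 9276))
Add(Add(Mul(93, 283), -147), Mul(-1, Function('z')(o, -503))) = Add(Add(Mul(93, 283), -147), Mul(-1, Rational(1, 9276))) = Add(Add(26319, -147), Rational(-1, 9276)) = Add(26172, Rational(-1, 9276)) = Rational(242771471, 9276)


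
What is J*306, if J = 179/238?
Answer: 1611/7 ≈ 230.14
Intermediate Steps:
J = 179/238 (J = 179*(1/238) = 179/238 ≈ 0.75210)
J*306 = (179/238)*306 = 1611/7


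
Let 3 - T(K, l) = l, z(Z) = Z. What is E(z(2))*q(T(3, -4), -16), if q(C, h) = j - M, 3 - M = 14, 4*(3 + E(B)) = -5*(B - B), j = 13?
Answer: -72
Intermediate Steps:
E(B) = -3 (E(B) = -3 + (-5*(B - B))/4 = -3 + (-5*0)/4 = -3 + (1/4)*0 = -3 + 0 = -3)
T(K, l) = 3 - l
M = -11 (M = 3 - 1*14 = 3 - 14 = -11)
q(C, h) = 24 (q(C, h) = 13 - 1*(-11) = 13 + 11 = 24)
E(z(2))*q(T(3, -4), -16) = -3*24 = -72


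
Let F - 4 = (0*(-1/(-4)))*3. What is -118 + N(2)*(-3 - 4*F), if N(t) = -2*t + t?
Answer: -80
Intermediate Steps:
N(t) = -t
F = 4 (F = 4 + (0*(-1/(-4)))*3 = 4 + (0*(-1*(-¼)))*3 = 4 + (0*(¼))*3 = 4 + 0*3 = 4 + 0 = 4)
-118 + N(2)*(-3 - 4*F) = -118 + (-1*2)*(-3 - 4*4) = -118 - 2*(-3 - 16) = -118 - 2*(-19) = -118 + 38 = -80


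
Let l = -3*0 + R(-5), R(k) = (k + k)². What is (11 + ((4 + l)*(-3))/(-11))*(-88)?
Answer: -3464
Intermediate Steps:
R(k) = 4*k² (R(k) = (2*k)² = 4*k²)
l = 100 (l = -3*0 + 4*(-5)² = 0 + 4*25 = 0 + 100 = 100)
(11 + ((4 + l)*(-3))/(-11))*(-88) = (11 + ((4 + 100)*(-3))/(-11))*(-88) = (11 + (104*(-3))*(-1/11))*(-88) = (11 - 312*(-1/11))*(-88) = (11 + 312/11)*(-88) = (433/11)*(-88) = -3464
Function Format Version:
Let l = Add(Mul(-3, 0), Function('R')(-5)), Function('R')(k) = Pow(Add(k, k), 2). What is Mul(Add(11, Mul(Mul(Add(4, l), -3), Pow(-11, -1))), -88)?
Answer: -3464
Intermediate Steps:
Function('R')(k) = Mul(4, Pow(k, 2)) (Function('R')(k) = Pow(Mul(2, k), 2) = Mul(4, Pow(k, 2)))
l = 100 (l = Add(Mul(-3, 0), Mul(4, Pow(-5, 2))) = Add(0, Mul(4, 25)) = Add(0, 100) = 100)
Mul(Add(11, Mul(Mul(Add(4, l), -3), Pow(-11, -1))), -88) = Mul(Add(11, Mul(Mul(Add(4, 100), -3), Pow(-11, -1))), -88) = Mul(Add(11, Mul(Mul(104, -3), Rational(-1, 11))), -88) = Mul(Add(11, Mul(-312, Rational(-1, 11))), -88) = Mul(Add(11, Rational(312, 11)), -88) = Mul(Rational(433, 11), -88) = -3464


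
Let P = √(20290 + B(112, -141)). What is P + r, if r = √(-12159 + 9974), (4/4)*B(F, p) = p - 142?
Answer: 9*√247 + I*√2185 ≈ 141.45 + 46.744*I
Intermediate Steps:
B(F, p) = -142 + p (B(F, p) = p - 142 = -142 + p)
r = I*√2185 (r = √(-2185) = I*√2185 ≈ 46.744*I)
P = 9*√247 (P = √(20290 + (-142 - 141)) = √(20290 - 283) = √20007 = 9*√247 ≈ 141.45)
P + r = 9*√247 + I*√2185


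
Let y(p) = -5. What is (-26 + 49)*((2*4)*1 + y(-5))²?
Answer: 207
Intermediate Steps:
(-26 + 49)*((2*4)*1 + y(-5))² = (-26 + 49)*((2*4)*1 - 5)² = 23*(8*1 - 5)² = 23*(8 - 5)² = 23*3² = 23*9 = 207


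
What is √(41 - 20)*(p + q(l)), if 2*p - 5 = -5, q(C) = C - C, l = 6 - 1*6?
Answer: 0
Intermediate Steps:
l = 0 (l = 6 - 6 = 0)
q(C) = 0
p = 0 (p = 5/2 + (½)*(-5) = 5/2 - 5/2 = 0)
√(41 - 20)*(p + q(l)) = √(41 - 20)*(0 + 0) = √21*0 = 0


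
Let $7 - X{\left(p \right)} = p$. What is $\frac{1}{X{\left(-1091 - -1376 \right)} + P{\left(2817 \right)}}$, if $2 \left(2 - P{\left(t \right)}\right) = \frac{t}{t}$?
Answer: $- \frac{2}{553} \approx -0.0036166$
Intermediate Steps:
$P{\left(t \right)} = \frac{3}{2}$ ($P{\left(t \right)} = 2 - \frac{t \frac{1}{t}}{2} = 2 - \frac{1}{2} = \frac{3}{2}$)
$X{\left(p \right)} = 7 - p$
$\frac{1}{X{\left(-1091 - -1376 \right)} + P{\left(2817 \right)}} = \frac{1}{\left(7 - \left(-1091 - -1376\right)\right) + \frac{3}{2}} = \frac{1}{\left(7 - \left(-1091 + 1376\right)\right) + \frac{3}{2}} = \frac{1}{\left(7 - 285\right) + \frac{3}{2}} = \frac{1}{-278 + \frac{3}{2}} = \frac{1}{- \frac{553}{2}} = - \frac{2}{553}$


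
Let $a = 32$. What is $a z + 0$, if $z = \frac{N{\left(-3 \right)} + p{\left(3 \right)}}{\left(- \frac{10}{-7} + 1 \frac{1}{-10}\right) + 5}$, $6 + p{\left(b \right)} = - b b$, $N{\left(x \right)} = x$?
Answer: $- \frac{40320}{443} \approx -91.016$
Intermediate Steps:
$p{\left(b \right)} = -6 - b^{2}$ ($p{\left(b \right)} = -6 - b b = -6 - b^{2}$)
$z = - \frac{1260}{443}$ ($z = \frac{-3 - 15}{\left(- \frac{10}{-7} + 1 \frac{1}{-10}\right) + 5} = \frac{-3 - 15}{\left(\left(-10\right) \left(- \frac{1}{7}\right) + 1 \left(- \frac{1}{10}\right)\right) + 5} = \frac{-3 - 15}{\left(\frac{10}{7} - \frac{1}{10}\right) + 5} = \frac{-3 - 15}{\frac{93}{70} + 5} = - \frac{18}{\frac{443}{70}} = \left(-18\right) \frac{70}{443} = - \frac{1260}{443} \approx -2.8442$)
$a z + 0 = 32 \left(- \frac{1260}{443}\right) + 0 = - \frac{40320}{443} + 0 = - \frac{40320}{443}$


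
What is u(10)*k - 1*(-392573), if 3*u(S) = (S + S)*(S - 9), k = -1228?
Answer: 1153159/3 ≈ 3.8439e+5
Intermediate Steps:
u(S) = 2*S*(-9 + S)/3 (u(S) = ((S + S)*(S - 9))/3 = ((2*S)*(-9 + S))/3 = (2*S*(-9 + S))/3 = 2*S*(-9 + S)/3)
u(10)*k - 1*(-392573) = ((⅔)*10*(-9 + 10))*(-1228) - 1*(-392573) = ((⅔)*10*1)*(-1228) + 392573 = (20/3)*(-1228) + 392573 = -24560/3 + 392573 = 1153159/3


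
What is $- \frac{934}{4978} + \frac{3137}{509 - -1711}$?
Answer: $\frac{6771253}{5525580} \approx 1.2254$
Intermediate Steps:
$- \frac{934}{4978} + \frac{3137}{509 - -1711} = \left(-934\right) \frac{1}{4978} + \frac{3137}{509 + 1711} = - \frac{467}{2489} + \frac{3137}{2220} = \frac{6771253}{5525580}$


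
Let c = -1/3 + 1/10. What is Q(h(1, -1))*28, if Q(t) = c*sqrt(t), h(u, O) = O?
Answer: -98*I/15 ≈ -6.5333*I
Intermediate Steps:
c = -7/30 (c = -1*1/3 + 1*(1/10) = -1/3 + 1/10 = -7/30 ≈ -0.23333)
Q(t) = -7*sqrt(t)/30
Q(h(1, -1))*28 = -7*I/30*28 = -98*I/15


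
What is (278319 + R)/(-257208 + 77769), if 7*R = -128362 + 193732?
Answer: -671201/418691 ≈ -1.6031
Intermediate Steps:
R = 65370/7 (R = (-128362 + 193732)/7 = (⅐)*65370 = 65370/7 ≈ 9338.6)
(278319 + R)/(-257208 + 77769) = (278319 + 65370/7)/(-257208 + 77769) = (2013603/7)/(-179439) = (2013603/7)*(-1/179439) = -671201/418691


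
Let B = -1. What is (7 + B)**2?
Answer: 36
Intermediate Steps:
(7 + B)**2 = (7 - 1)**2 = 6**2 = 36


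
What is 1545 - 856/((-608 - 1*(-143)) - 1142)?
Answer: 2483671/1607 ≈ 1545.5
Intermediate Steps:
1545 - 856/((-608 - 1*(-143)) - 1142) = 1545 - 856/((-608 + 143) - 1142) = 1545 - 856/(-465 - 1142) = 1545 - 856/(-1607) = 1545 - 1/1607*(-856) = 1545 + 856/1607 = 2483671/1607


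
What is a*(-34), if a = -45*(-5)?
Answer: -7650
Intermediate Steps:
a = 225
a*(-34) = 225*(-34) = -7650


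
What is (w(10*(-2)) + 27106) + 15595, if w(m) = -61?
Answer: 42640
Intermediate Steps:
(w(10*(-2)) + 27106) + 15595 = (-61 + 27106) + 15595 = 27045 + 15595 = 42640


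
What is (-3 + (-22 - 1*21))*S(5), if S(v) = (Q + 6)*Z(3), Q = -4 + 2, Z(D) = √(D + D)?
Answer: -184*√6 ≈ -450.71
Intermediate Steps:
Z(D) = √2*√D (Z(D) = √(2*D) = √2*√D)
Q = -2
S(v) = 4*√6 (S(v) = (-2 + 6)*(√2*√3) = 4*√6)
(-3 + (-22 - 1*21))*S(5) = (-3 + (-22 - 1*21))*(4*√6) = (-3 + (-22 - 21))*(4*√6) = (-3 - 43)*(4*√6) = -184*√6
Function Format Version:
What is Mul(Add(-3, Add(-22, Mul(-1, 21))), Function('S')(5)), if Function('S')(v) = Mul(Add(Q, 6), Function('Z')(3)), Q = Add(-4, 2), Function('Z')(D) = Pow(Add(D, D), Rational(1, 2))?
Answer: Mul(-184, Pow(6, Rational(1, 2))) ≈ -450.71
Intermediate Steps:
Function('Z')(D) = Mul(Pow(2, Rational(1, 2)), Pow(D, Rational(1, 2))) (Function('Z')(D) = Pow(Mul(2, D), Rational(1, 2)) = Mul(Pow(2, Rational(1, 2)), Pow(D, Rational(1, 2))))
Q = -2
Function('S')(v) = Mul(4, Pow(6, Rational(1, 2))) (Function('S')(v) = Mul(Add(-2, 6), Mul(Pow(2, Rational(1, 2)), Pow(3, Rational(1, 2)))) = Mul(4, Pow(6, Rational(1, 2))))
Mul(Add(-3, Add(-22, Mul(-1, 21))), Function('S')(5)) = Mul(Add(-3, Add(-22, Mul(-1, 21))), Mul(4, Pow(6, Rational(1, 2)))) = Mul(Add(-3, Add(-22, -21)), Mul(4, Pow(6, Rational(1, 2)))) = Mul(Add(-3, -43), Mul(4, Pow(6, Rational(1, 2)))) = Mul(-46, Mul(4, Pow(6, Rational(1, 2)))) = Mul(-184, Pow(6, Rational(1, 2)))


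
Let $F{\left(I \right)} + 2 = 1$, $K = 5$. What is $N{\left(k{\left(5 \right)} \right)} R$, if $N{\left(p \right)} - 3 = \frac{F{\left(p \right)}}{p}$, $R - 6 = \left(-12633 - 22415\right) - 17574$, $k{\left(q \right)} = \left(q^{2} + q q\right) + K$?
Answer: $- \frac{8629024}{55} \approx -1.5689 \cdot 10^{5}$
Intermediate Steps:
$F{\left(I \right)} = -1$ ($F{\left(I \right)} = -2 + 1 = -1$)
$k{\left(q \right)} = 5 + 2 q^{2}$ ($k{\left(q \right)} = \left(q^{2} + q q\right) + 5 = \left(q^{2} + q^{2}\right) + 5 = 2 q^{2} + 5 = 5 + 2 q^{2}$)
$R = -52616$ ($R = 6 - 52622 = -52616$)
$N{\left(p \right)} = 3 - \frac{1}{p}$
$N{\left(k{\left(5 \right)} \right)} R = \left(3 - \frac{1}{5 + 2 \cdot 5^{2}}\right) \left(-52616\right) = \left(3 - \frac{1}{5 + 2 \cdot 25}\right) \left(-52616\right) = \left(3 - \frac{1}{5 + 50}\right) \left(-52616\right) = \left(3 - \frac{1}{55}\right) \left(-52616\right) = \frac{164}{55} \left(-52616\right) = - \frac{8629024}{55}$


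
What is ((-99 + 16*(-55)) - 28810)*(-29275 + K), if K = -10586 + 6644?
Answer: 989501213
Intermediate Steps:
K = -3942
((-99 + 16*(-55)) - 28810)*(-29275 + K) = ((-99 + 16*(-55)) - 28810)*(-29275 - 3942) = ((-99 - 880) - 28810)*(-33217) = (-979 - 28810)*(-33217) = -29789*(-33217) = 989501213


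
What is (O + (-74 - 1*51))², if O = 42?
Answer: 6889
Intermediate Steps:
(O + (-74 - 1*51))² = (42 + (-74 - 1*51))² = (42 + (-74 - 51))² = (42 - 125)² = (-83)² = 6889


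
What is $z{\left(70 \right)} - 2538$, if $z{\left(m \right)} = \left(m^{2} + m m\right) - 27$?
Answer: $7235$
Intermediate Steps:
$z{\left(m \right)} = -27 + 2 m^{2}$ ($z{\left(m \right)} = \left(m^{2} + m^{2}\right) - 27 = 2 m^{2} - 27 = -27 + 2 m^{2}$)
$z{\left(70 \right)} - 2538 = \left(-27 + 2 \cdot 70^{2}\right) - 2538 = \left(-27 + 2 \cdot 4900\right) - 2538 = \left(-27 + 9800\right) - 2538 = 9773 - 2538 = 7235$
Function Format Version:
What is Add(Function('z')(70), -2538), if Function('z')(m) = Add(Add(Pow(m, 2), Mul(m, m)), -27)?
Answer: 7235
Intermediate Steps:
Function('z')(m) = Add(-27, Mul(2, Pow(m, 2))) (Function('z')(m) = Add(Add(Pow(m, 2), Pow(m, 2)), -27) = Add(Mul(2, Pow(m, 2)), -27) = Add(-27, Mul(2, Pow(m, 2))))
Add(Function('z')(70), -2538) = Add(Add(-27, Mul(2, Pow(70, 2))), -2538) = Add(Add(-27, Mul(2, 4900)), -2538) = Add(Add(-27, 9800), -2538) = Add(9773, -2538) = 7235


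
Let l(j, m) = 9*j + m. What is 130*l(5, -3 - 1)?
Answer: 5330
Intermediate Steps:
l(j, m) = m + 9*j
130*l(5, -3 - 1) = 130*((-3 - 1) + 9*5) = 130*(-4 + 45) = 130*41 = 5330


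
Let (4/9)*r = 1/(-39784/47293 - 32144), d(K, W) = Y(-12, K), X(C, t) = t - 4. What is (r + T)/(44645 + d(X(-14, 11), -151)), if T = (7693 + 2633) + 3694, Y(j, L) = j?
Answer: 28418090769481/90469661315744 ≈ 0.31412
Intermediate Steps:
X(C, t) = -4 + t
d(K, W) = -12
T = 14020 (T = 10326 + 3694 = 14020)
r = -141879/2026967968 (r = 9/(4*(-39784/47293 - 32144)) = 9/(4*(-1520225976/47293)) = (9/4)*(-47293/1520225976) = -141879/2026967968 ≈ -6.9996e-5)
(r + T)/(44645 + d(X(-14, 11), -151)) = (-141879/2026967968 + 14020)/(44645 - 12) = (28418090769481/2026967968)/44633 = (28418090769481/2026967968)*(1/44633) = 28418090769481/90469661315744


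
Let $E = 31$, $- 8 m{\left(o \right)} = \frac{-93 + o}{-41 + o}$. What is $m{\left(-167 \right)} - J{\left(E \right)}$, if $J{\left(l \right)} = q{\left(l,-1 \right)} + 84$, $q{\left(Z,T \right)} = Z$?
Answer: $- \frac{3685}{32} \approx -115.16$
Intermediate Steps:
$m{\left(o \right)} = - \frac{-93 + o}{8 \left(-41 + o\right)}$ ($m{\left(o \right)} = - \frac{\left(-93 + o\right) \frac{1}{-41 + o}}{8} = - \frac{\frac{1}{-41 + o} \left(-93 + o\right)}{8} = - \frac{-93 + o}{8 \left(-41 + o\right)}$)
$J{\left(l \right)} = 84 + l$ ($J{\left(l \right)} = l + 84 = 84 + l$)
$m{\left(-167 \right)} - J{\left(E \right)} = \frac{93 - -167}{8 \left(-41 - 167\right)} - \left(84 + 31\right) = \frac{93 + 167}{8 \left(-208\right)} - 115 = \frac{1}{8} \left(- \frac{1}{208}\right) 260 - 115 = - \frac{5}{32} - 115 = - \frac{3685}{32}$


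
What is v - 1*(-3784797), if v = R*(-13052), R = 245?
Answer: 587057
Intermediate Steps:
v = -3197740 (v = 245*(-13052) = -3197740)
v - 1*(-3784797) = -3197740 - 1*(-3784797) = -3197740 + 3784797 = 587057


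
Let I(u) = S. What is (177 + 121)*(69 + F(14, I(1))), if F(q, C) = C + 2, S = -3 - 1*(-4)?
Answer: 21456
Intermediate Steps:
S = 1 (S = -3 + 4 = 1)
I(u) = 1
F(q, C) = 2 + C
(177 + 121)*(69 + F(14, I(1))) = (177 + 121)*(69 + (2 + 1)) = 298*(69 + 3) = 298*72 = 21456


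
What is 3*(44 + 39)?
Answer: 249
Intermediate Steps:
3*(44 + 39) = 3*83 = 249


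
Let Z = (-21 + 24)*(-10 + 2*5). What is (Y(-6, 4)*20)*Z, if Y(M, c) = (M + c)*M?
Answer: 0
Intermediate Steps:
Y(M, c) = M*(M + c)
Z = 0 (Z = 3*(-10 + 10) = 3*0 = 0)
(Y(-6, 4)*20)*Z = (-6*(-6 + 4)*20)*0 = (-6*(-2)*20)*0 = (12*20)*0 = 240*0 = 0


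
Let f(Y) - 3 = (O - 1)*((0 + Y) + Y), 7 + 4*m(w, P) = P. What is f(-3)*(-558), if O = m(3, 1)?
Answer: -10044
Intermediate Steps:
m(w, P) = -7/4 + P/4
O = -3/2 (O = -7/4 + (¼)*1 = -7/4 + ¼ = -3/2 ≈ -1.5000)
f(Y) = 3 - 5*Y (f(Y) = 3 + (-3/2 - 1)*((0 + Y) + Y) = 3 - 5*(Y + Y)/2 = 3 - 5*Y)
f(-3)*(-558) = (3 - 5*(-3))*(-558) = (3 + 15)*(-558) = 18*(-558) = -10044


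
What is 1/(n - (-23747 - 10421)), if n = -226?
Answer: 1/33942 ≈ 2.9462e-5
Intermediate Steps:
1/(n - (-23747 - 10421)) = 1/(-226 - (-23747 - 10421)) = 1/(-226 - 1*(-34168)) = 1/(-226 + 34168) = 1/33942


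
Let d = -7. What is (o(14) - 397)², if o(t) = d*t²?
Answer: 3129361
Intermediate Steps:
o(t) = -7*t²
(o(14) - 397)² = (-7*14² - 397)² = (-7*196 - 397)² = (-1372 - 397)² = (-1769)² = 3129361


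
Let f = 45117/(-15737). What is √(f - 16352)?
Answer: I*√4050334625717/15737 ≈ 127.89*I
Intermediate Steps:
f = -45117/15737 (f = 45117*(-1/15737) = -45117/15737 ≈ -2.8669)
√(f - 16352) = √(-45117/15737 - 16352) = √(-257376541/15737) = I*√4050334625717/15737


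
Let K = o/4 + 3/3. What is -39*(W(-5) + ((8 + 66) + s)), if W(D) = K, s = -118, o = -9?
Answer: 7059/4 ≈ 1764.8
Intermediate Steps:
K = -5/4 (K = -9/4 + 3/3 = -9*¼ + 3*(⅓) = -9/4 + 1 = -5/4 ≈ -1.2500)
W(D) = -5/4
-39*(W(-5) + ((8 + 66) + s)) = -39*(-5/4 + ((8 + 66) - 118)) = -39*(-5/4 + (74 - 118)) = -39*(-5/4 - 44) = -39*(-181/4) = 7059/4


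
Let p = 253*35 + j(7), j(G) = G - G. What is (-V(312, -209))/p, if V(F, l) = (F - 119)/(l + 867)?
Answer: -193/5826590 ≈ -3.3124e-5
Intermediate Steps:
V(F, l) = (-119 + F)/(867 + l)
j(G) = 0
p = 8855 (p = 253*35 + 0 = 8855 + 0 = 8855)
(-V(312, -209))/p = -(-119 + 312)/(867 - 209)/8855 = -193/658*(1/8855) = -1*193/658*(1/8855) = -193/658*1/8855 = -193/5826590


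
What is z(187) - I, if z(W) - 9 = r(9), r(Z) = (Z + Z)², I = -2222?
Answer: 2555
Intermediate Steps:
r(Z) = 4*Z² (r(Z) = (2*Z)² = 4*Z²)
z(W) = 333 (z(W) = 9 + 4*9² = 9 + 4*81 = 9 + 324 = 333)
z(187) - I = 333 - 1*(-2222) = 333 + 2222 = 2555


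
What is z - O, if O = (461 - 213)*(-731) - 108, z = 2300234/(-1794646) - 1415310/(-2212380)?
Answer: 12003653147732257/66173981958 ≈ 1.8140e+5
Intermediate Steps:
z = -42483521111/66173981958 (z = 2300234*(-1/1794646) - 1415310*(-1/2212380) = -1150117/897323 + 47177/73746 = -42483521111/66173981958 ≈ -0.64200)
O = -181396 (O = 248*(-731) - 108 = -181288 - 108 = -181396)
z - O = -42483521111/66173981958 - 1*(-181396) = -42483521111/66173981958 + 181396 = 12003653147732257/66173981958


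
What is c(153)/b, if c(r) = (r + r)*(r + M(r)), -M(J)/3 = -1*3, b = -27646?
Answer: -24786/13823 ≈ -1.7931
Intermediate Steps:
M(J) = 9 (M(J) = -(-3)*3 = -3*(-3) = 9)
c(r) = 2*r*(9 + r) (c(r) = (r + r)*(r + 9) = (2*r)*(9 + r) = 2*r*(9 + r))
c(153)/b = (2*153*(9 + 153))/(-27646) = (2*153*162)*(-1/27646) = 49572*(-1/27646) = -24786/13823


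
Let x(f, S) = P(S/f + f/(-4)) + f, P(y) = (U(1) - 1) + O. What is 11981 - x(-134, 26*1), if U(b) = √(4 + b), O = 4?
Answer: 12112 - √5 ≈ 12110.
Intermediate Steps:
P(y) = 3 + √5 (P(y) = (√(4 + 1) - 1) + 4 = (√5 - 1) + 4 = (-1 + √5) + 4 = 3 + √5)
x(f, S) = 3 + f + √5 (x(f, S) = (3 + √5) + f = 3 + f + √5)
11981 - x(-134, 26*1) = 11981 - (3 - 134 + √5) = 11981 - (-131 + √5) = 11981 + (131 - √5) = 12112 - √5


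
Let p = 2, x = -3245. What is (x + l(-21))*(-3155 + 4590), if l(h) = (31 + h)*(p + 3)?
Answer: -4584825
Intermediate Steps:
l(h) = 155 + 5*h (l(h) = (31 + h)*(2 + 3) = (31 + h)*5 = 155 + 5*h)
(x + l(-21))*(-3155 + 4590) = (-3245 + (155 + 5*(-21)))*(-3155 + 4590) = (-3245 + (155 - 105))*1435 = (-3245 + 50)*1435 = -3195*1435 = -4584825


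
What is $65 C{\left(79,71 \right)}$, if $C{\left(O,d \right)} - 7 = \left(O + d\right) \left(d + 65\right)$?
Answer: $1326455$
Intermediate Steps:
$C{\left(O,d \right)} = 7 + \left(65 + d\right) \left(O + d\right)$ ($C{\left(O,d \right)} = 7 + \left(O + d\right) \left(d + 65\right) = 7 + \left(O + d\right) \left(65 + d\right) = 7 + \left(65 + d\right) \left(O + d\right)$)
$65 C{\left(79,71 \right)} = 65 \left(7 + 71^{2} + 65 \cdot 79 + 65 \cdot 71 + 79 \cdot 71\right) = 65 \left(7 + 5041 + 5135 + 4615 + 5609\right) = 65 \cdot 20407 = 1326455$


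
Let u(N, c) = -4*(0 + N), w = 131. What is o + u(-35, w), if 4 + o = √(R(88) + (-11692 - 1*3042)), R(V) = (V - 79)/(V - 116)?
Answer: 136 + I*√2887927/14 ≈ 136.0 + 121.39*I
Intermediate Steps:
R(V) = (-79 + V)/(-116 + V)
u(N, c) = -4*N
o = -4 + I*√2887927/14 (o = -4 + √((-79 + 88)/(-116 + 88) + (-11692 - 1*3042)) = -4 + √(9/(-28) + (-11692 - 3042)) = -4 + √(-1/28*9 - 14734) = -4 + √(-9/28 - 14734) = -4 + √(-412561/28) = -4 + I*√2887927/14 ≈ -4.0 + 121.39*I)
o + u(-35, w) = (-4 + I*√2887927/14) - 4*(-35) = (-4 + I*√2887927/14) + 140 = 136 + I*√2887927/14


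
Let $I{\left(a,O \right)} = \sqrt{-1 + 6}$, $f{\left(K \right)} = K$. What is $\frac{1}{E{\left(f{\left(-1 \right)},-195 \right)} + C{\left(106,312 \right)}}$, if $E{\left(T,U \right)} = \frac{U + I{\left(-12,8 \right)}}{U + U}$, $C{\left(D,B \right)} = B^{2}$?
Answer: $\frac{1480609845}{144129225056602} + \frac{39 \sqrt{5}}{144129225056602} \approx 1.0273 \cdot 10^{-5}$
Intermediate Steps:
$I{\left(a,O \right)} = \sqrt{5}$
$E{\left(T,U \right)} = \frac{U + \sqrt{5}}{2 U}$ ($E{\left(T,U \right)} = \frac{U + \sqrt{5}}{U + U} = \frac{U + \sqrt{5}}{2 U}$)
$\frac{1}{E{\left(f{\left(-1 \right)},-195 \right)} + C{\left(106,312 \right)}} = \frac{1}{\frac{-195 + \sqrt{5}}{2 \left(-195\right)} + 312^{2}} = \frac{1}{\frac{1}{2} \left(- \frac{1}{195}\right) \left(-195 + \sqrt{5}\right) + 97344} = \frac{1}{\left(\frac{1}{2} - \frac{\sqrt{5}}{390}\right) + 97344} = \frac{1}{\frac{194689}{2} - \frac{\sqrt{5}}{390}}$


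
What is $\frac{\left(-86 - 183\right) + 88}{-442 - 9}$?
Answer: $\frac{181}{451} \approx 0.40133$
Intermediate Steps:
$\frac{\left(-86 - 183\right) + 88}{-442 - 9} = \frac{-269 + 88}{-451} = \left(-181\right) \left(- \frac{1}{451}\right) = \frac{181}{451}$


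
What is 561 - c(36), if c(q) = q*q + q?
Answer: -771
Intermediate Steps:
c(q) = q + q² (c(q) = q² + q = q + q²)
561 - c(36) = 561 - 36*(1 + 36) = 561 - 36*37 = 561 - 1*1332 = 561 - 1332 = -771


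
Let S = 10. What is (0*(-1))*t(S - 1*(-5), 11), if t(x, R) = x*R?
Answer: 0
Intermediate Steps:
t(x, R) = R*x
(0*(-1))*t(S - 1*(-5), 11) = (0*(-1))*(11*(10 - 1*(-5))) = 0*(11*(10 + 5)) = 0*(11*15) = 0*165 = 0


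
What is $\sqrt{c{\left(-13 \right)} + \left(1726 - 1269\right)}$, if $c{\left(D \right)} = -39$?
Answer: $\sqrt{418} \approx 20.445$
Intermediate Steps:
$\sqrt{c{\left(-13 \right)} + \left(1726 - 1269\right)} = \sqrt{-39 + \left(1726 - 1269\right)} = \sqrt{-39 + 457} = \sqrt{418}$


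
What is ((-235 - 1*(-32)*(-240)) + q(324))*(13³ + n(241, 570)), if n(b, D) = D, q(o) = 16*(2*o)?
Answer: 6787451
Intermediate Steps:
q(o) = 32*o
((-235 - 1*(-32)*(-240)) + q(324))*(13³ + n(241, 570)) = ((-235 - 1*(-32)*(-240)) + 32*324)*(13³ + 570) = ((-235 + 32*(-240)) + 10368)*(2197 + 570) = ((-235 - 7680) + 10368)*2767 = (-7915 + 10368)*2767 = 2453*2767 = 6787451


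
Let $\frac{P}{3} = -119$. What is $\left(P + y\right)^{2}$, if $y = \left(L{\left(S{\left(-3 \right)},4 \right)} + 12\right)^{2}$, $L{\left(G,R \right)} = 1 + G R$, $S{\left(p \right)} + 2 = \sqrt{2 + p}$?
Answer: $119504 - 27840 i \approx 1.195 \cdot 10^{5} - 27840.0 i$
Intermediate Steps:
$P = -357$ ($P = 3 \left(-119\right) = -357$)
$S{\left(p \right)} = -2 + \sqrt{2 + p}$
$y = \left(5 + 4 i\right)^{2}$ ($y = \left(\left(1 + \left(-2 + \sqrt{2 - 3}\right) 4\right) + 12\right)^{2} = \left(\left(1 + \left(-2 + \sqrt{-1}\right) 4\right) + 12\right)^{2} = \left(\left(1 + \left(-2 + i\right) 4\right) + 12\right)^{2} = \left(\left(1 - \left(8 - 4 i\right)\right) + 12\right)^{2} = \left(\left(-7 + 4 i\right) + 12\right)^{2} = \left(5 + 4 i\right)^{2} \approx 9.0 + 40.0 i$)
$\left(P + y\right)^{2} = \left(-357 + \left(9 + 40 i\right)\right)^{2} = \left(-348 + 40 i\right)^{2}$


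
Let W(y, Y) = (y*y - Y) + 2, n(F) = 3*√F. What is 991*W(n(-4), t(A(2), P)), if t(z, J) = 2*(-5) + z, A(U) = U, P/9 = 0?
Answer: -25766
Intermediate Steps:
P = 0 (P = 9*0 = 0)
t(z, J) = -10 + z
W(y, Y) = 2 + y² - Y (W(y, Y) = (y² - Y) + 2 = 2 + y² - Y)
991*W(n(-4), t(A(2), P)) = 991*(2 + (3*√(-4))² - (-10 + 2)) = 991*(2 + (3*(2*I))² - 1*(-8)) = 991*(2 + (6*I)² + 8) = 991*(2 - 36 + 8) = 991*(-26) = -25766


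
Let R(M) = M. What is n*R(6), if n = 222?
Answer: 1332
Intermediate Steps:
n*R(6) = 222*6 = 1332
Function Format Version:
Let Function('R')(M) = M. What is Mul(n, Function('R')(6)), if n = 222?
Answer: 1332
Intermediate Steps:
Mul(n, Function('R')(6)) = Mul(222, 6) = 1332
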